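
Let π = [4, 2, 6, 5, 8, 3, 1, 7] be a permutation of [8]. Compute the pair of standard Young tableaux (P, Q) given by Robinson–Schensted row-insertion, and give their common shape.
P = [1, 3, 7] / [2, 5, 8] / [4] / [6];  Q = [1, 3, 5] / [2, 4, 8] / [6] / [7];  common shape = (3, 3, 1, 1)

Row-insert the values π_1, π_2, … into P one at a time, bumping the leftmost entry strictly greater than the inserted value down to the next row. The recording tableau Q records, in position (i, j), the step at which that cell was added to P.
  Insert 4 (step 1): P = [4];  Q = [1]
  Insert 2 (step 2): P = [2] / [4];  Q = [1] / [2]
  Insert 6 (step 3): P = [2, 6] / [4];  Q = [1, 3] / [2]
  Insert 5 (step 4): P = [2, 5] / [4, 6];  Q = [1, 3] / [2, 4]
  Insert 8 (step 5): P = [2, 5, 8] / [4, 6];  Q = [1, 3, 5] / [2, 4]
  Insert 3 (step 6): P = [2, 3, 8] / [4, 5] / [6];  Q = [1, 3, 5] / [2, 4] / [6]
  Insert 1 (step 7): P = [1, 3, 8] / [2, 5] / [4] / [6];  Q = [1, 3, 5] / [2, 4] / [6] / [7]
  Insert 7 (step 8): P = [1, 3, 7] / [2, 5, 8] / [4] / [6];  Q = [1, 3, 5] / [2, 4, 8] / [6] / [7]
Final shape: (3, 3, 1, 1).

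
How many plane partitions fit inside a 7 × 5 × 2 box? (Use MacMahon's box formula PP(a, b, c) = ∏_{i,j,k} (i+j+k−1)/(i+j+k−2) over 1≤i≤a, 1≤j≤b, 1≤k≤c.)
PP(7, 5, 2) = 169884

Evaluate the triple product over i = 1..7, j = 1..5, k = 1..2. The factors are (2/1) · (3/2) · (3/2) · (4/3) · (4/3) · (5/4) · (5/4) · (6/5) · … (70 factors total). The numerators and denominators telescope so the product is an integer; carrying out the multiplication exactly gives PP(7, 5, 2) = 169884.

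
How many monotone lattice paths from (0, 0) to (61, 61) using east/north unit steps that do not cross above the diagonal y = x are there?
C_61 = 6182127958584855650487080847216336

These NE paths below the diagonal are counted by the Catalan number C_n = (1/(n + 1)) · C(2n, n). For n = 61: C_61 = (1/62) · C(122, 61) = 383291933432261050330199012527412832/62 = 6182127958584855650487080847216336.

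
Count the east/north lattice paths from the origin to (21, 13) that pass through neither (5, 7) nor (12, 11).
Number of paths = 808900774

Inclusion–exclusion. Total paths: C(34, 21) = 927983760. Through P₁: C(12, 5)·C(22, 16) = 59093496. Through P₂: C(23, 12)·C(11, 9) = 74364290. Since P₁ is strictly southwest of P₂, a monotone path through both must visit P₁ then P₂; paths through both = C(12, 5)·C(11, 7)·C(11, 9) = 14374800. Avoid both = 927983760 − 59093496 − 74364290 + 14374800 = 808900774.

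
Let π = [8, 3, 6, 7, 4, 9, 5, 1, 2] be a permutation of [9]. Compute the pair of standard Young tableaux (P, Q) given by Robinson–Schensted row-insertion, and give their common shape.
P = [1, 2, 5, 9] / [3, 4] / [6, 7] / [8];  Q = [1, 3, 4, 6] / [2, 7] / [5, 9] / [8];  common shape = (4, 2, 2, 1)

Row-insert the values π_1, π_2, … into P one at a time, bumping the leftmost entry strictly greater than the inserted value down to the next row. The recording tableau Q records, in position (i, j), the step at which that cell was added to P.
  Insert 8 (step 1): P = [8];  Q = [1]
  Insert 3 (step 2): P = [3] / [8];  Q = [1] / [2]
  Insert 6 (step 3): P = [3, 6] / [8];  Q = [1, 3] / [2]
  Insert 7 (step 4): P = [3, 6, 7] / [8];  Q = [1, 3, 4] / [2]
  Insert 4 (step 5): P = [3, 4, 7] / [6] / [8];  Q = [1, 3, 4] / [2] / [5]
  Insert 9 (step 6): P = [3, 4, 7, 9] / [6] / [8];  Q = [1, 3, 4, 6] / [2] / [5]
  Insert 5 (step 7): P = [3, 4, 5, 9] / [6, 7] / [8];  Q = [1, 3, 4, 6] / [2, 7] / [5]
  Insert 1 (step 8): P = [1, 4, 5, 9] / [3, 7] / [6] / [8];  Q = [1, 3, 4, 6] / [2, 7] / [5] / [8]
  Insert 2 (step 9): P = [1, 2, 5, 9] / [3, 4] / [6, 7] / [8];  Q = [1, 3, 4, 6] / [2, 7] / [5, 9] / [8]
Final shape: (4, 2, 2, 1).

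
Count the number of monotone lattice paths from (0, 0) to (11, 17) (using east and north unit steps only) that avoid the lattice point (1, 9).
Number of paths = 21036600

Total paths from (0, 0) to (11, 17): C(28, 11) = 21474180. Paths through (1, 9): (paths (0, 0) → (1, 9)) × (paths (1, 9) → (11, 17)) = C(10, 1) · C(18, 10) = 10 · 43758 = 437580. Avoidance count = 21474180 − 437580 = 21036600.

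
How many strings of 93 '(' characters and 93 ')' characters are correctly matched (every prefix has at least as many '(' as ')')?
C_93 = 60960876535340415751462563580829648891969728907438000

These balanced parentheses are counted by the Catalan number C_n = (1/(n + 1)) · C(2n, n). For n = 93: C_93 = (1/94) · C(186, 93) = 5730322394321999080637480976597986995845154517299172000/94 = 60960876535340415751462563580829648891969728907438000.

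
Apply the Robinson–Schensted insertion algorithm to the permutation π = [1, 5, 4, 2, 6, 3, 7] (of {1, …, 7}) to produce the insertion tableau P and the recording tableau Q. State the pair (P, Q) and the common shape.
P = [1, 2, 3, 7] / [4, 6] / [5];  Q = [1, 2, 5, 7] / [3, 6] / [4];  common shape = (4, 2, 1)

Row-insert the values π_1, π_2, … into P one at a time, bumping the leftmost entry strictly greater than the inserted value down to the next row. The recording tableau Q records, in position (i, j), the step at which that cell was added to P.
  Insert 1 (step 1): P = [1];  Q = [1]
  Insert 5 (step 2): P = [1, 5];  Q = [1, 2]
  Insert 4 (step 3): P = [1, 4] / [5];  Q = [1, 2] / [3]
  Insert 2 (step 4): P = [1, 2] / [4] / [5];  Q = [1, 2] / [3] / [4]
  Insert 6 (step 5): P = [1, 2, 6] / [4] / [5];  Q = [1, 2, 5] / [3] / [4]
  Insert 3 (step 6): P = [1, 2, 3] / [4, 6] / [5];  Q = [1, 2, 5] / [3, 6] / [4]
  Insert 7 (step 7): P = [1, 2, 3, 7] / [4, 6] / [5];  Q = [1, 2, 5, 7] / [3, 6] / [4]
Final shape: (4, 2, 1).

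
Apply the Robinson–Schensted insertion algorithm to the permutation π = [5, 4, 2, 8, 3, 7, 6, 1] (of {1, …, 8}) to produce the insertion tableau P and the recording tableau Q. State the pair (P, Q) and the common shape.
P = [1, 3, 6] / [2, 7] / [4, 8] / [5];  Q = [1, 4, 6] / [2, 5] / [3, 7] / [8];  common shape = (3, 2, 2, 1)

Row-insert the values π_1, π_2, … into P one at a time, bumping the leftmost entry strictly greater than the inserted value down to the next row. The recording tableau Q records, in position (i, j), the step at which that cell was added to P.
  Insert 5 (step 1): P = [5];  Q = [1]
  Insert 4 (step 2): P = [4] / [5];  Q = [1] / [2]
  Insert 2 (step 3): P = [2] / [4] / [5];  Q = [1] / [2] / [3]
  Insert 8 (step 4): P = [2, 8] / [4] / [5];  Q = [1, 4] / [2] / [3]
  Insert 3 (step 5): P = [2, 3] / [4, 8] / [5];  Q = [1, 4] / [2, 5] / [3]
  Insert 7 (step 6): P = [2, 3, 7] / [4, 8] / [5];  Q = [1, 4, 6] / [2, 5] / [3]
  Insert 6 (step 7): P = [2, 3, 6] / [4, 7] / [5, 8];  Q = [1, 4, 6] / [2, 5] / [3, 7]
  Insert 1 (step 8): P = [1, 3, 6] / [2, 7] / [4, 8] / [5];  Q = [1, 4, 6] / [2, 5] / [3, 7] / [8]
Final shape: (3, 2, 2, 1).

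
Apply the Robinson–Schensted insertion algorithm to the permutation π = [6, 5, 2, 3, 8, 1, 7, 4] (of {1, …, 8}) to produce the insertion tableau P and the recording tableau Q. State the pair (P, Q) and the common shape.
P = [1, 3, 4] / [2, 7] / [5, 8] / [6];  Q = [1, 4, 5] / [2, 7] / [3, 8] / [6];  common shape = (3, 2, 2, 1)

Row-insert the values π_1, π_2, … into P one at a time, bumping the leftmost entry strictly greater than the inserted value down to the next row. The recording tableau Q records, in position (i, j), the step at which that cell was added to P.
  Insert 6 (step 1): P = [6];  Q = [1]
  Insert 5 (step 2): P = [5] / [6];  Q = [1] / [2]
  Insert 2 (step 3): P = [2] / [5] / [6];  Q = [1] / [2] / [3]
  Insert 3 (step 4): P = [2, 3] / [5] / [6];  Q = [1, 4] / [2] / [3]
  Insert 8 (step 5): P = [2, 3, 8] / [5] / [6];  Q = [1, 4, 5] / [2] / [3]
  Insert 1 (step 6): P = [1, 3, 8] / [2] / [5] / [6];  Q = [1, 4, 5] / [2] / [3] / [6]
  Insert 7 (step 7): P = [1, 3, 7] / [2, 8] / [5] / [6];  Q = [1, 4, 5] / [2, 7] / [3] / [6]
  Insert 4 (step 8): P = [1, 3, 4] / [2, 7] / [5, 8] / [6];  Q = [1, 4, 5] / [2, 7] / [3, 8] / [6]
Final shape: (3, 2, 2, 1).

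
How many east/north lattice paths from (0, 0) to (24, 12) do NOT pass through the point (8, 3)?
Number of paths = 914586825

Total paths from (0, 0) to (24, 12): C(36, 24) = 1251677700. Paths through (8, 3): (paths (0, 0) → (8, 3)) × (paths (8, 3) → (24, 12)) = C(11, 8) · C(25, 16) = 165 · 2042975 = 337090875. Avoidance count = 1251677700 − 337090875 = 914586825.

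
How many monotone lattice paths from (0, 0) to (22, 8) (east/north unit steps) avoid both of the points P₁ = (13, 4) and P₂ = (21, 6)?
Number of paths = 3584495

Inclusion–exclusion. Total paths: C(30, 22) = 5852925. Through P₁: C(17, 13)·C(13, 9) = 1701700. Through P₂: C(27, 21)·C(3, 1) = 888030. Since P₁ is strictly southwest of P₂, a monotone path through both must visit P₁ then P₂; paths through both = C(17, 13)·C(10, 8)·C(3, 1) = 321300. Avoid both = 5852925 − 1701700 − 888030 + 321300 = 3584495.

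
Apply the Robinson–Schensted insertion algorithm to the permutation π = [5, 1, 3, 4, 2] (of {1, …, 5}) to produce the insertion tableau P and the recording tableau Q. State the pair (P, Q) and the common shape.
P = [1, 2, 4] / [3] / [5];  Q = [1, 3, 4] / [2] / [5];  common shape = (3, 1, 1)

Row-insert the values π_1, π_2, … into P one at a time, bumping the leftmost entry strictly greater than the inserted value down to the next row. The recording tableau Q records, in position (i, j), the step at which that cell was added to P.
  Insert 5 (step 1): P = [5];  Q = [1]
  Insert 1 (step 2): P = [1] / [5];  Q = [1] / [2]
  Insert 3 (step 3): P = [1, 3] / [5];  Q = [1, 3] / [2]
  Insert 4 (step 4): P = [1, 3, 4] / [5];  Q = [1, 3, 4] / [2]
  Insert 2 (step 5): P = [1, 2, 4] / [3] / [5];  Q = [1, 3, 4] / [2] / [5]
Final shape: (3, 1, 1).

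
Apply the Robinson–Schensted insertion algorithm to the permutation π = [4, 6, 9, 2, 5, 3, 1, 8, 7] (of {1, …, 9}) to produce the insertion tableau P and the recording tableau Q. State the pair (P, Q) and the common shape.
P = [1, 3, 7] / [2, 5, 8] / [4, 9] / [6];  Q = [1, 2, 3] / [4, 5, 8] / [6, 9] / [7];  common shape = (3, 3, 2, 1)

Row-insert the values π_1, π_2, … into P one at a time, bumping the leftmost entry strictly greater than the inserted value down to the next row. The recording tableau Q records, in position (i, j), the step at which that cell was added to P.
  Insert 4 (step 1): P = [4];  Q = [1]
  Insert 6 (step 2): P = [4, 6];  Q = [1, 2]
  Insert 9 (step 3): P = [4, 6, 9];  Q = [1, 2, 3]
  Insert 2 (step 4): P = [2, 6, 9] / [4];  Q = [1, 2, 3] / [4]
  Insert 5 (step 5): P = [2, 5, 9] / [4, 6];  Q = [1, 2, 3] / [4, 5]
  Insert 3 (step 6): P = [2, 3, 9] / [4, 5] / [6];  Q = [1, 2, 3] / [4, 5] / [6]
  Insert 1 (step 7): P = [1, 3, 9] / [2, 5] / [4] / [6];  Q = [1, 2, 3] / [4, 5] / [6] / [7]
  Insert 8 (step 8): P = [1, 3, 8] / [2, 5, 9] / [4] / [6];  Q = [1, 2, 3] / [4, 5, 8] / [6] / [7]
  Insert 7 (step 9): P = [1, 3, 7] / [2, 5, 8] / [4, 9] / [6];  Q = [1, 2, 3] / [4, 5, 8] / [6, 9] / [7]
Final shape: (3, 3, 2, 1).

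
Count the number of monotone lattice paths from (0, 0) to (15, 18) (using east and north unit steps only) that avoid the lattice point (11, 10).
Number of paths = 862563900

Total paths from (0, 0) to (15, 18): C(33, 15) = 1037158320. Paths through (11, 10): (paths (0, 0) → (11, 10)) × (paths (11, 10) → (15, 18)) = C(21, 11) · C(12, 4) = 352716 · 495 = 174594420. Avoidance count = 1037158320 − 174594420 = 862563900.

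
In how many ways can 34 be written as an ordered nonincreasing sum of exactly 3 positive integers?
p(34, 3 parts) = 96

Partitions of n into exactly k parts are in bijection with partitions of n − k into at most k parts (subtract 1 from each part). So p(34, exactly 3) = p(31, parts ≤ 3). Computing via the recurrence p(m, j) = p(m, j−1) + p(m−j, j) gives 96.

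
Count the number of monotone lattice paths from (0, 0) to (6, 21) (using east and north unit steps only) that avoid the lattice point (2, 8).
Number of paths = 188910

Total paths from (0, 0) to (6, 21): C(27, 6) = 296010. Paths through (2, 8): (paths (0, 0) → (2, 8)) × (paths (2, 8) → (6, 21)) = C(10, 2) · C(17, 4) = 45 · 2380 = 107100. Avoidance count = 296010 − 107100 = 188910.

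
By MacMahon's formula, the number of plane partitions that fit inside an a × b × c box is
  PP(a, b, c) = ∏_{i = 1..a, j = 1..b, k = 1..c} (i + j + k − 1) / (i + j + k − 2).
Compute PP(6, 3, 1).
PP(6, 3, 1) = 84

Evaluate the triple product over i = 1..6, j = 1..3, k = 1..1. The factors are (2/1) · (3/2) · (4/3) · (3/2) · (4/3) · (5/4) · (4/3) · (5/4) · … (18 factors total). The numerators and denominators telescope so the product is an integer; carrying out the multiplication exactly gives PP(6, 3, 1) = 84.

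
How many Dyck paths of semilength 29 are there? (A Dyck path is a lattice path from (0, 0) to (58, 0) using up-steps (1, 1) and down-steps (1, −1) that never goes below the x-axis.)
C_29 = 1002242216651368

These Dyck paths are counted by the Catalan number C_n = (1/(n + 1)) · C(2n, n). For n = 29: C_29 = (1/30) · C(58, 29) = 30067266499541040/30 = 1002242216651368.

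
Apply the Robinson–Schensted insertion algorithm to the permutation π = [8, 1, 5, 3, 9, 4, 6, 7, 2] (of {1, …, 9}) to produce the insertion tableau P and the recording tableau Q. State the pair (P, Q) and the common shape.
P = [1, 2, 4, 6, 7] / [3, 9] / [5] / [8];  Q = [1, 3, 5, 7, 8] / [2, 6] / [4] / [9];  common shape = (5, 2, 1, 1)

Row-insert the values π_1, π_2, … into P one at a time, bumping the leftmost entry strictly greater than the inserted value down to the next row. The recording tableau Q records, in position (i, j), the step at which that cell was added to P.
  Insert 8 (step 1): P = [8];  Q = [1]
  Insert 1 (step 2): P = [1] / [8];  Q = [1] / [2]
  Insert 5 (step 3): P = [1, 5] / [8];  Q = [1, 3] / [2]
  Insert 3 (step 4): P = [1, 3] / [5] / [8];  Q = [1, 3] / [2] / [4]
  Insert 9 (step 5): P = [1, 3, 9] / [5] / [8];  Q = [1, 3, 5] / [2] / [4]
  Insert 4 (step 6): P = [1, 3, 4] / [5, 9] / [8];  Q = [1, 3, 5] / [2, 6] / [4]
  Insert 6 (step 7): P = [1, 3, 4, 6] / [5, 9] / [8];  Q = [1, 3, 5, 7] / [2, 6] / [4]
  Insert 7 (step 8): P = [1, 3, 4, 6, 7] / [5, 9] / [8];  Q = [1, 3, 5, 7, 8] / [2, 6] / [4]
  Insert 2 (step 9): P = [1, 2, 4, 6, 7] / [3, 9] / [5] / [8];  Q = [1, 3, 5, 7, 8] / [2, 6] / [4] / [9]
Final shape: (5, 2, 1, 1).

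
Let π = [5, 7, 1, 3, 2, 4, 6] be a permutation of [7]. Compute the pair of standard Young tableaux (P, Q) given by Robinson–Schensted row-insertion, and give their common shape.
P = [1, 2, 4, 6] / [3, 7] / [5];  Q = [1, 2, 6, 7] / [3, 4] / [5];  common shape = (4, 2, 1)

Row-insert the values π_1, π_2, … into P one at a time, bumping the leftmost entry strictly greater than the inserted value down to the next row. The recording tableau Q records, in position (i, j), the step at which that cell was added to P.
  Insert 5 (step 1): P = [5];  Q = [1]
  Insert 7 (step 2): P = [5, 7];  Q = [1, 2]
  Insert 1 (step 3): P = [1, 7] / [5];  Q = [1, 2] / [3]
  Insert 3 (step 4): P = [1, 3] / [5, 7];  Q = [1, 2] / [3, 4]
  Insert 2 (step 5): P = [1, 2] / [3, 7] / [5];  Q = [1, 2] / [3, 4] / [5]
  Insert 4 (step 6): P = [1, 2, 4] / [3, 7] / [5];  Q = [1, 2, 6] / [3, 4] / [5]
  Insert 6 (step 7): P = [1, 2, 4, 6] / [3, 7] / [5];  Q = [1, 2, 6, 7] / [3, 4] / [5]
Final shape: (4, 2, 1).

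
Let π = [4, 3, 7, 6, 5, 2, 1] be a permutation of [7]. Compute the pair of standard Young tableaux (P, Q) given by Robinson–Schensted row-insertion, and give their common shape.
P = [1, 5] / [2, 6] / [3] / [4] / [7];  Q = [1, 3] / [2, 4] / [5] / [6] / [7];  common shape = (2, 2, 1, 1, 1)

Row-insert the values π_1, π_2, … into P one at a time, bumping the leftmost entry strictly greater than the inserted value down to the next row. The recording tableau Q records, in position (i, j), the step at which that cell was added to P.
  Insert 4 (step 1): P = [4];  Q = [1]
  Insert 3 (step 2): P = [3] / [4];  Q = [1] / [2]
  Insert 7 (step 3): P = [3, 7] / [4];  Q = [1, 3] / [2]
  Insert 6 (step 4): P = [3, 6] / [4, 7];  Q = [1, 3] / [2, 4]
  Insert 5 (step 5): P = [3, 5] / [4, 6] / [7];  Q = [1, 3] / [2, 4] / [5]
  Insert 2 (step 6): P = [2, 5] / [3, 6] / [4] / [7];  Q = [1, 3] / [2, 4] / [5] / [6]
  Insert 1 (step 7): P = [1, 5] / [2, 6] / [3] / [4] / [7];  Q = [1, 3] / [2, 4] / [5] / [6] / [7]
Final shape: (2, 2, 1, 1, 1).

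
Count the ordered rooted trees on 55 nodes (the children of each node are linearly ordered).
C_54 = 451959718027953471447609509424

These ordered rooted trees are counted by the Catalan number C_n = (1/(n + 1)) · C(2n, n). For n = 54: C_54 = (1/55) · C(108, 54) = 24857784491537440929618523018320/55 = 451959718027953471447609509424.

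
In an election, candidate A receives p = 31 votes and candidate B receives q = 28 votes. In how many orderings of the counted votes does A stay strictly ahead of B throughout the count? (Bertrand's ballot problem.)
Strict-lead orderings = 2812744285440936

Total orderings of the 59 votes with 31 for A: C(59, 31) = 55317304280338408. By the Bertrand ballot formula (Cycle Lemma / reflection principle), the number of orderings in which A is strictly ahead of B throughout is (p − q)/(p + q) · C(p + q, p) = (31 − 28)/(31 + 28) · 55317304280338408 = 2812744285440936.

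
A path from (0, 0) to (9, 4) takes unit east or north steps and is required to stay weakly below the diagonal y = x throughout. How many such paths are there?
Number of paths = 429

By the reflection principle (André's argument), the number of monotone paths to (9, 4) with n ≤ m that never go above y = x is C(13, 9) − C(13, 10) = 715 − 286 = 429.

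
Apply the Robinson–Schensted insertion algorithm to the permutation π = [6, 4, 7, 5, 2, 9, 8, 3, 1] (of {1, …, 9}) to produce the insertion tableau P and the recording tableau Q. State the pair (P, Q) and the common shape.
P = [1, 3, 8] / [2, 5, 9] / [4, 7] / [6];  Q = [1, 3, 6] / [2, 4, 7] / [5, 8] / [9];  common shape = (3, 3, 2, 1)

Row-insert the values π_1, π_2, … into P one at a time, bumping the leftmost entry strictly greater than the inserted value down to the next row. The recording tableau Q records, in position (i, j), the step at which that cell was added to P.
  Insert 6 (step 1): P = [6];  Q = [1]
  Insert 4 (step 2): P = [4] / [6];  Q = [1] / [2]
  Insert 7 (step 3): P = [4, 7] / [6];  Q = [1, 3] / [2]
  Insert 5 (step 4): P = [4, 5] / [6, 7];  Q = [1, 3] / [2, 4]
  Insert 2 (step 5): P = [2, 5] / [4, 7] / [6];  Q = [1, 3] / [2, 4] / [5]
  Insert 9 (step 6): P = [2, 5, 9] / [4, 7] / [6];  Q = [1, 3, 6] / [2, 4] / [5]
  Insert 8 (step 7): P = [2, 5, 8] / [4, 7, 9] / [6];  Q = [1, 3, 6] / [2, 4, 7] / [5]
  Insert 3 (step 8): P = [2, 3, 8] / [4, 5, 9] / [6, 7];  Q = [1, 3, 6] / [2, 4, 7] / [5, 8]
  Insert 1 (step 9): P = [1, 3, 8] / [2, 5, 9] / [4, 7] / [6];  Q = [1, 3, 6] / [2, 4, 7] / [5, 8] / [9]
Final shape: (3, 3, 2, 1).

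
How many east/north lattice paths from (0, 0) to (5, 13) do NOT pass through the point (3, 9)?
Number of paths = 5268

Total paths from (0, 0) to (5, 13): C(18, 5) = 8568. Paths through (3, 9): (paths (0, 0) → (3, 9)) × (paths (3, 9) → (5, 13)) = C(12, 3) · C(6, 2) = 220 · 15 = 3300. Avoidance count = 8568 − 3300 = 5268.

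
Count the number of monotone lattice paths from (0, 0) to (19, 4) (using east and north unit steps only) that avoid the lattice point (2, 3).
Number of paths = 8675

Total paths from (0, 0) to (19, 4): C(23, 19) = 8855. Paths through (2, 3): (paths (0, 0) → (2, 3)) × (paths (2, 3) → (19, 4)) = C(5, 2) · C(18, 17) = 10 · 18 = 180. Avoidance count = 8855 − 180 = 8675.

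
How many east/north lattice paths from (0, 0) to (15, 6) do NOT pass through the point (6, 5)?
Number of paths = 49644

Total paths from (0, 0) to (15, 6): C(21, 15) = 54264. Paths through (6, 5): (paths (0, 0) → (6, 5)) × (paths (6, 5) → (15, 6)) = C(11, 6) · C(10, 9) = 462 · 10 = 4620. Avoidance count = 54264 − 4620 = 49644.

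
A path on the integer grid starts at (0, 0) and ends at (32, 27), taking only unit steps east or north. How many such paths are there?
Number of paths = 48402641245296107

A monotone lattice path from (0, 0) to (32, 27) consists of 32 east steps and 27 north steps in some order, so it is determined by which 32 of the 59 steps are east. The count is C(59, 32) = 48402641245296107.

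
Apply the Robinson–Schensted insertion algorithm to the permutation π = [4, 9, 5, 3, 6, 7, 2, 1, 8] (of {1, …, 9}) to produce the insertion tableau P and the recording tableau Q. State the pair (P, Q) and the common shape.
P = [1, 5, 6, 7, 8] / [2] / [3] / [4] / [9];  Q = [1, 2, 5, 6, 9] / [3] / [4] / [7] / [8];  common shape = (5, 1, 1, 1, 1)

Row-insert the values π_1, π_2, … into P one at a time, bumping the leftmost entry strictly greater than the inserted value down to the next row. The recording tableau Q records, in position (i, j), the step at which that cell was added to P.
  Insert 4 (step 1): P = [4];  Q = [1]
  Insert 9 (step 2): P = [4, 9];  Q = [1, 2]
  Insert 5 (step 3): P = [4, 5] / [9];  Q = [1, 2] / [3]
  Insert 3 (step 4): P = [3, 5] / [4] / [9];  Q = [1, 2] / [3] / [4]
  Insert 6 (step 5): P = [3, 5, 6] / [4] / [9];  Q = [1, 2, 5] / [3] / [4]
  Insert 7 (step 6): P = [3, 5, 6, 7] / [4] / [9];  Q = [1, 2, 5, 6] / [3] / [4]
  Insert 2 (step 7): P = [2, 5, 6, 7] / [3] / [4] / [9];  Q = [1, 2, 5, 6] / [3] / [4] / [7]
  Insert 1 (step 8): P = [1, 5, 6, 7] / [2] / [3] / [4] / [9];  Q = [1, 2, 5, 6] / [3] / [4] / [7] / [8]
  Insert 8 (step 9): P = [1, 5, 6, 7, 8] / [2] / [3] / [4] / [9];  Q = [1, 2, 5, 6, 9] / [3] / [4] / [7] / [8]
Final shape: (5, 1, 1, 1, 1).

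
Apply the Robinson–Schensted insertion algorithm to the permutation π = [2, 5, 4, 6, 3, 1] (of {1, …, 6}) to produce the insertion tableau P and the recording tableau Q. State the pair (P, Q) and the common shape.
P = [1, 3, 6] / [2] / [4] / [5];  Q = [1, 2, 4] / [3] / [5] / [6];  common shape = (3, 1, 1, 1)

Row-insert the values π_1, π_2, … into P one at a time, bumping the leftmost entry strictly greater than the inserted value down to the next row. The recording tableau Q records, in position (i, j), the step at which that cell was added to P.
  Insert 2 (step 1): P = [2];  Q = [1]
  Insert 5 (step 2): P = [2, 5];  Q = [1, 2]
  Insert 4 (step 3): P = [2, 4] / [5];  Q = [1, 2] / [3]
  Insert 6 (step 4): P = [2, 4, 6] / [5];  Q = [1, 2, 4] / [3]
  Insert 3 (step 5): P = [2, 3, 6] / [4] / [5];  Q = [1, 2, 4] / [3] / [5]
  Insert 1 (step 6): P = [1, 3, 6] / [2] / [4] / [5];  Q = [1, 2, 4] / [3] / [5] / [6]
Final shape: (3, 1, 1, 1).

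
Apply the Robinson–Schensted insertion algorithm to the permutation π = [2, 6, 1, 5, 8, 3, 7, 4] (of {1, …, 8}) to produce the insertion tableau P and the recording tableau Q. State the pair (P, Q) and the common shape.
P = [1, 3, 4] / [2, 5, 7] / [6, 8];  Q = [1, 2, 5] / [3, 4, 7] / [6, 8];  common shape = (3, 3, 2)

Row-insert the values π_1, π_2, … into P one at a time, bumping the leftmost entry strictly greater than the inserted value down to the next row. The recording tableau Q records, in position (i, j), the step at which that cell was added to P.
  Insert 2 (step 1): P = [2];  Q = [1]
  Insert 6 (step 2): P = [2, 6];  Q = [1, 2]
  Insert 1 (step 3): P = [1, 6] / [2];  Q = [1, 2] / [3]
  Insert 5 (step 4): P = [1, 5] / [2, 6];  Q = [1, 2] / [3, 4]
  Insert 8 (step 5): P = [1, 5, 8] / [2, 6];  Q = [1, 2, 5] / [3, 4]
  Insert 3 (step 6): P = [1, 3, 8] / [2, 5] / [6];  Q = [1, 2, 5] / [3, 4] / [6]
  Insert 7 (step 7): P = [1, 3, 7] / [2, 5, 8] / [6];  Q = [1, 2, 5] / [3, 4, 7] / [6]
  Insert 4 (step 8): P = [1, 3, 4] / [2, 5, 7] / [6, 8];  Q = [1, 2, 5] / [3, 4, 7] / [6, 8]
Final shape: (3, 3, 2).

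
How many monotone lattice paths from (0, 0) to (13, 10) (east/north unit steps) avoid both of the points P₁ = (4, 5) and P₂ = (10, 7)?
Number of paths = 573414

Inclusion–exclusion. Total paths: C(23, 13) = 1144066. Through P₁: C(9, 4)·C(14, 9) = 252252. Through P₂: C(17, 10)·C(6, 3) = 388960. Since P₁ is strictly southwest of P₂, a monotone path through both must visit P₁ then P₂; paths through both = C(9, 4)·C(8, 6)·C(6, 3) = 70560. Avoid both = 1144066 − 252252 − 388960 + 70560 = 573414.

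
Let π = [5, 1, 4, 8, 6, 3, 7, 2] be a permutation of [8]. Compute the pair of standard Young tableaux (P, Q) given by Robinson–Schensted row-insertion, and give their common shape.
P = [1, 2, 6, 7] / [3, 8] / [4] / [5];  Q = [1, 3, 4, 7] / [2, 5] / [6] / [8];  common shape = (4, 2, 1, 1)

Row-insert the values π_1, π_2, … into P one at a time, bumping the leftmost entry strictly greater than the inserted value down to the next row. The recording tableau Q records, in position (i, j), the step at which that cell was added to P.
  Insert 5 (step 1): P = [5];  Q = [1]
  Insert 1 (step 2): P = [1] / [5];  Q = [1] / [2]
  Insert 4 (step 3): P = [1, 4] / [5];  Q = [1, 3] / [2]
  Insert 8 (step 4): P = [1, 4, 8] / [5];  Q = [1, 3, 4] / [2]
  Insert 6 (step 5): P = [1, 4, 6] / [5, 8];  Q = [1, 3, 4] / [2, 5]
  Insert 3 (step 6): P = [1, 3, 6] / [4, 8] / [5];  Q = [1, 3, 4] / [2, 5] / [6]
  Insert 7 (step 7): P = [1, 3, 6, 7] / [4, 8] / [5];  Q = [1, 3, 4, 7] / [2, 5] / [6]
  Insert 2 (step 8): P = [1, 2, 6, 7] / [3, 8] / [4] / [5];  Q = [1, 3, 4, 7] / [2, 5] / [6] / [8]
Final shape: (4, 2, 1, 1).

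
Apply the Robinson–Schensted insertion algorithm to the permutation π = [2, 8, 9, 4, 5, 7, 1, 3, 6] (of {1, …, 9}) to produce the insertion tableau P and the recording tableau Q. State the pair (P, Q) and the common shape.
P = [1, 3, 5, 6] / [2, 4, 7] / [8, 9];  Q = [1, 2, 3, 6] / [4, 5, 9] / [7, 8];  common shape = (4, 3, 2)

Row-insert the values π_1, π_2, … into P one at a time, bumping the leftmost entry strictly greater than the inserted value down to the next row. The recording tableau Q records, in position (i, j), the step at which that cell was added to P.
  Insert 2 (step 1): P = [2];  Q = [1]
  Insert 8 (step 2): P = [2, 8];  Q = [1, 2]
  Insert 9 (step 3): P = [2, 8, 9];  Q = [1, 2, 3]
  Insert 4 (step 4): P = [2, 4, 9] / [8];  Q = [1, 2, 3] / [4]
  Insert 5 (step 5): P = [2, 4, 5] / [8, 9];  Q = [1, 2, 3] / [4, 5]
  Insert 7 (step 6): P = [2, 4, 5, 7] / [8, 9];  Q = [1, 2, 3, 6] / [4, 5]
  Insert 1 (step 7): P = [1, 4, 5, 7] / [2, 9] / [8];  Q = [1, 2, 3, 6] / [4, 5] / [7]
  Insert 3 (step 8): P = [1, 3, 5, 7] / [2, 4] / [8, 9];  Q = [1, 2, 3, 6] / [4, 5] / [7, 8]
  Insert 6 (step 9): P = [1, 3, 5, 6] / [2, 4, 7] / [8, 9];  Q = [1, 2, 3, 6] / [4, 5, 9] / [7, 8]
Final shape: (4, 3, 2).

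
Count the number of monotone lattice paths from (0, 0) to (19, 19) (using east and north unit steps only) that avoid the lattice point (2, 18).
Number of paths = 35345260380

Total paths from (0, 0) to (19, 19): C(38, 19) = 35345263800. Paths through (2, 18): (paths (0, 0) → (2, 18)) × (paths (2, 18) → (19, 19)) = C(20, 2) · C(18, 17) = 190 · 18 = 3420. Avoidance count = 35345263800 − 3420 = 35345260380.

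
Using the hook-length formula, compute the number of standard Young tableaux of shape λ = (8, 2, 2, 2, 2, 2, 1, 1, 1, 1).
# SYT of shape (8, 2, 2, 2, 2, 2, 1, 1, 1, 1) = 87867780

Hook-length formula: f^λ = n! / Π hook(c), product over all cells c of the Young diagram. For λ = (8, 2, 2, 2, 2, 2, 1, 1, 1, 1), n = 22 boxes. Hook lengths by row (left-to-right, top-to-bottom): [17, 12, 6, 5, 4, 3, 2, 1]; [10, 5]; [9, 4]; [8, 3]; [7, 2]; [6, 1]; [4]; [3]; [2]; [1]. Product of hooks = 12791955456000. So f^λ = 22! / 12791955456000 = 1124000727777607680000 / 12791955456000 = 87867780.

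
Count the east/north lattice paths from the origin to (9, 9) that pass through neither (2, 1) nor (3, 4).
Number of paths = 18689

Inclusion–exclusion. Total paths: C(18, 9) = 48620. Through P₁: C(3, 2)·C(15, 7) = 19305. Through P₂: C(7, 3)·C(11, 6) = 16170. Since P₁ is strictly southwest of P₂, a monotone path through both must visit P₁ then P₂; paths through both = C(3, 2)·C(4, 1)·C(11, 6) = 5544. Avoid both = 48620 − 19305 − 16170 + 5544 = 18689.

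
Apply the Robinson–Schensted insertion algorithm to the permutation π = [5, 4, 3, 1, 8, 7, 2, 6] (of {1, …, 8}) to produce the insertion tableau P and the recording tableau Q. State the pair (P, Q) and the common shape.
P = [1, 2, 6] / [3, 7] / [4, 8] / [5];  Q = [1, 5, 8] / [2, 6] / [3, 7] / [4];  common shape = (3, 2, 2, 1)

Row-insert the values π_1, π_2, … into P one at a time, bumping the leftmost entry strictly greater than the inserted value down to the next row. The recording tableau Q records, in position (i, j), the step at which that cell was added to P.
  Insert 5 (step 1): P = [5];  Q = [1]
  Insert 4 (step 2): P = [4] / [5];  Q = [1] / [2]
  Insert 3 (step 3): P = [3] / [4] / [5];  Q = [1] / [2] / [3]
  Insert 1 (step 4): P = [1] / [3] / [4] / [5];  Q = [1] / [2] / [3] / [4]
  Insert 8 (step 5): P = [1, 8] / [3] / [4] / [5];  Q = [1, 5] / [2] / [3] / [4]
  Insert 7 (step 6): P = [1, 7] / [3, 8] / [4] / [5];  Q = [1, 5] / [2, 6] / [3] / [4]
  Insert 2 (step 7): P = [1, 2] / [3, 7] / [4, 8] / [5];  Q = [1, 5] / [2, 6] / [3, 7] / [4]
  Insert 6 (step 8): P = [1, 2, 6] / [3, 7] / [4, 8] / [5];  Q = [1, 5, 8] / [2, 6] / [3, 7] / [4]
Final shape: (3, 2, 2, 1).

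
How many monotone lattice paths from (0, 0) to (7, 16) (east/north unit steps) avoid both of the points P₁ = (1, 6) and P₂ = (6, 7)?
Number of paths = 172361

Inclusion–exclusion. Total paths: C(23, 7) = 245157. Through P₁: C(7, 1)·C(16, 6) = 56056. Through P₂: C(13, 6)·C(10, 1) = 17160. Since P₁ is strictly southwest of P₂, a monotone path through both must visit P₁ then P₂; paths through both = C(7, 1)·C(6, 5)·C(10, 1) = 420. Avoid both = 245157 − 56056 − 17160 + 420 = 172361.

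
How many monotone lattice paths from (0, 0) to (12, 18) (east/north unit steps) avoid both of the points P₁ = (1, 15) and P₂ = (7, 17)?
Number of paths = 84413465

Inclusion–exclusion. Total paths: C(30, 12) = 86493225. Through P₁: C(16, 1)·C(14, 11) = 5824. Through P₂: C(24, 7)·C(6, 5) = 2076624. Since P₁ is strictly southwest of P₂, a monotone path through both must visit P₁ then P₂; paths through both = C(16, 1)·C(8, 6)·C(6, 5) = 2688. Avoid both = 86493225 − 5824 − 2076624 + 2688 = 84413465.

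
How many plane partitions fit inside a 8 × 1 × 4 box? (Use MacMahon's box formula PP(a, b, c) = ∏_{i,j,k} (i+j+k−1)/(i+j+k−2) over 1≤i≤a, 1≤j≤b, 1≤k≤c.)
PP(8, 1, 4) = 495

Evaluate the triple product over i = 1..8, j = 1..1, k = 1..4. The factors are (2/1) · (3/2) · (4/3) · (5/4) · (3/2) · (4/3) · (5/4) · (6/5) · … (32 factors total). The numerators and denominators telescope so the product is an integer; carrying out the multiplication exactly gives PP(8, 1, 4) = 495.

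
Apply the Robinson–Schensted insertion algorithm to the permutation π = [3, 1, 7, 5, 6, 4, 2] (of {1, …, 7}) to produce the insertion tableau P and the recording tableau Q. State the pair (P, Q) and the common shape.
P = [1, 2, 6] / [3, 4] / [5] / [7];  Q = [1, 3, 5] / [2, 4] / [6] / [7];  common shape = (3, 2, 1, 1)

Row-insert the values π_1, π_2, … into P one at a time, bumping the leftmost entry strictly greater than the inserted value down to the next row. The recording tableau Q records, in position (i, j), the step at which that cell was added to P.
  Insert 3 (step 1): P = [3];  Q = [1]
  Insert 1 (step 2): P = [1] / [3];  Q = [1] / [2]
  Insert 7 (step 3): P = [1, 7] / [3];  Q = [1, 3] / [2]
  Insert 5 (step 4): P = [1, 5] / [3, 7];  Q = [1, 3] / [2, 4]
  Insert 6 (step 5): P = [1, 5, 6] / [3, 7];  Q = [1, 3, 5] / [2, 4]
  Insert 4 (step 6): P = [1, 4, 6] / [3, 5] / [7];  Q = [1, 3, 5] / [2, 4] / [6]
  Insert 2 (step 7): P = [1, 2, 6] / [3, 4] / [5] / [7];  Q = [1, 3, 5] / [2, 4] / [6] / [7]
Final shape: (3, 2, 1, 1).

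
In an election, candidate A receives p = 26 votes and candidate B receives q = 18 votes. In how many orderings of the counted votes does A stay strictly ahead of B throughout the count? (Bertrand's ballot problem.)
Strict-lead orderings = 187187399448

Total orderings of the 44 votes with 26 for A: C(44, 26) = 1029530696964. By the Bertrand ballot formula (Cycle Lemma / reflection principle), the number of orderings in which A is strictly ahead of B throughout is (p − q)/(p + q) · C(p + q, p) = (26 − 18)/(26 + 18) · 1029530696964 = 187187399448.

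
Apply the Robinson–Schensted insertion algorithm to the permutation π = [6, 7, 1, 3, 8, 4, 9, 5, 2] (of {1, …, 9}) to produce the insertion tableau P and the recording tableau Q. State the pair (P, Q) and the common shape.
P = [1, 2, 4, 5] / [3, 7, 8, 9] / [6];  Q = [1, 2, 5, 7] / [3, 4, 6, 8] / [9];  common shape = (4, 4, 1)

Row-insert the values π_1, π_2, … into P one at a time, bumping the leftmost entry strictly greater than the inserted value down to the next row. The recording tableau Q records, in position (i, j), the step at which that cell was added to P.
  Insert 6 (step 1): P = [6];  Q = [1]
  Insert 7 (step 2): P = [6, 7];  Q = [1, 2]
  Insert 1 (step 3): P = [1, 7] / [6];  Q = [1, 2] / [3]
  Insert 3 (step 4): P = [1, 3] / [6, 7];  Q = [1, 2] / [3, 4]
  Insert 8 (step 5): P = [1, 3, 8] / [6, 7];  Q = [1, 2, 5] / [3, 4]
  Insert 4 (step 6): P = [1, 3, 4] / [6, 7, 8];  Q = [1, 2, 5] / [3, 4, 6]
  Insert 9 (step 7): P = [1, 3, 4, 9] / [6, 7, 8];  Q = [1, 2, 5, 7] / [3, 4, 6]
  Insert 5 (step 8): P = [1, 3, 4, 5] / [6, 7, 8, 9];  Q = [1, 2, 5, 7] / [3, 4, 6, 8]
  Insert 2 (step 9): P = [1, 2, 4, 5] / [3, 7, 8, 9] / [6];  Q = [1, 2, 5, 7] / [3, 4, 6, 8] / [9]
Final shape: (4, 4, 1).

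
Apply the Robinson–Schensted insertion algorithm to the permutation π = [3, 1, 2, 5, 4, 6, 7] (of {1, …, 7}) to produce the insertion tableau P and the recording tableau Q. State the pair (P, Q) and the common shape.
P = [1, 2, 4, 6, 7] / [3, 5];  Q = [1, 3, 4, 6, 7] / [2, 5];  common shape = (5, 2)

Row-insert the values π_1, π_2, … into P one at a time, bumping the leftmost entry strictly greater than the inserted value down to the next row. The recording tableau Q records, in position (i, j), the step at which that cell was added to P.
  Insert 3 (step 1): P = [3];  Q = [1]
  Insert 1 (step 2): P = [1] / [3];  Q = [1] / [2]
  Insert 2 (step 3): P = [1, 2] / [3];  Q = [1, 3] / [2]
  Insert 5 (step 4): P = [1, 2, 5] / [3];  Q = [1, 3, 4] / [2]
  Insert 4 (step 5): P = [1, 2, 4] / [3, 5];  Q = [1, 3, 4] / [2, 5]
  Insert 6 (step 6): P = [1, 2, 4, 6] / [3, 5];  Q = [1, 3, 4, 6] / [2, 5]
  Insert 7 (step 7): P = [1, 2, 4, 6, 7] / [3, 5];  Q = [1, 3, 4, 6, 7] / [2, 5]
Final shape: (5, 2).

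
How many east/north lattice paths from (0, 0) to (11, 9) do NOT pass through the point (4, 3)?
Number of paths = 107900

Total paths from (0, 0) to (11, 9): C(20, 11) = 167960. Paths through (4, 3): (paths (0, 0) → (4, 3)) × (paths (4, 3) → (11, 9)) = C(7, 4) · C(13, 7) = 35 · 1716 = 60060. Avoidance count = 167960 − 60060 = 107900.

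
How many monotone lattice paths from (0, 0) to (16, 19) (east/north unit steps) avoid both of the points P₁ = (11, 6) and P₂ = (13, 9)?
Number of paths = 3847024622

Inclusion–exclusion. Total paths: C(35, 16) = 4059928950. Through P₁: C(17, 11)·C(18, 5) = 106037568. Through P₂: C(22, 13)·C(13, 3) = 142262120. Since P₁ is strictly southwest of P₂, a monotone path through both must visit P₁ then P₂; paths through both = C(17, 11)·C(5, 2)·C(13, 3) = 35395360. Avoid both = 4059928950 − 106037568 − 142262120 + 35395360 = 3847024622.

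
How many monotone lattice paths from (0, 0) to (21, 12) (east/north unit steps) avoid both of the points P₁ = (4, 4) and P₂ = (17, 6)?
Number of paths = 259451700

Inclusion–exclusion. Total paths: C(33, 21) = 354817320. Through P₁: C(8, 4)·C(25, 17) = 75710250. Through P₂: C(23, 17)·C(10, 4) = 21198870. Since P₁ is strictly southwest of P₂, a monotone path through both must visit P₁ then P₂; paths through both = C(8, 4)·C(15, 13)·C(10, 4) = 1543500. Avoid both = 354817320 − 75710250 − 21198870 + 1543500 = 259451700.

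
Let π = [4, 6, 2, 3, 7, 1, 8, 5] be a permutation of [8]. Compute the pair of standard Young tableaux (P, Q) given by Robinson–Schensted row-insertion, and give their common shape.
P = [1, 3, 5, 8] / [2, 6, 7] / [4];  Q = [1, 2, 5, 7] / [3, 4, 8] / [6];  common shape = (4, 3, 1)

Row-insert the values π_1, π_2, … into P one at a time, bumping the leftmost entry strictly greater than the inserted value down to the next row. The recording tableau Q records, in position (i, j), the step at which that cell was added to P.
  Insert 4 (step 1): P = [4];  Q = [1]
  Insert 6 (step 2): P = [4, 6];  Q = [1, 2]
  Insert 2 (step 3): P = [2, 6] / [4];  Q = [1, 2] / [3]
  Insert 3 (step 4): P = [2, 3] / [4, 6];  Q = [1, 2] / [3, 4]
  Insert 7 (step 5): P = [2, 3, 7] / [4, 6];  Q = [1, 2, 5] / [3, 4]
  Insert 1 (step 6): P = [1, 3, 7] / [2, 6] / [4];  Q = [1, 2, 5] / [3, 4] / [6]
  Insert 8 (step 7): P = [1, 3, 7, 8] / [2, 6] / [4];  Q = [1, 2, 5, 7] / [3, 4] / [6]
  Insert 5 (step 8): P = [1, 3, 5, 8] / [2, 6, 7] / [4];  Q = [1, 2, 5, 7] / [3, 4, 8] / [6]
Final shape: (4, 3, 1).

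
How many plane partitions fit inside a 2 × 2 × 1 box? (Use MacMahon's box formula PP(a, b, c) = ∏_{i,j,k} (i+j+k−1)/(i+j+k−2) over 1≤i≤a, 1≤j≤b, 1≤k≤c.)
PP(2, 2, 1) = 6

Evaluate the triple product over i = 1..2, j = 1..2, k = 1..1. The factors are (2/1) · (3/2) · (3/2) · (4/3). The numerators and denominators telescope so the product is an integer; carrying out the multiplication exactly gives PP(2, 2, 1) = 6.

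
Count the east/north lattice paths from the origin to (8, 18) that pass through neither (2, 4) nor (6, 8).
Number of paths = 851977

Inclusion–exclusion. Total paths: C(26, 8) = 1562275. Through P₁: C(6, 2)·C(20, 6) = 581400. Through P₂: C(14, 6)·C(12, 2) = 198198. Since P₁ is strictly southwest of P₂, a monotone path through both must visit P₁ then P₂; paths through both = C(6, 2)·C(8, 4)·C(12, 2) = 69300. Avoid both = 1562275 − 581400 − 198198 + 69300 = 851977.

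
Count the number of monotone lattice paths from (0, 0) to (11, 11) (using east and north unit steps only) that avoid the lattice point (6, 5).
Number of paths = 491988

Total paths from (0, 0) to (11, 11): C(22, 11) = 705432. Paths through (6, 5): (paths (0, 0) → (6, 5)) × (paths (6, 5) → (11, 11)) = C(11, 6) · C(11, 5) = 462 · 462 = 213444. Avoidance count = 705432 − 213444 = 491988.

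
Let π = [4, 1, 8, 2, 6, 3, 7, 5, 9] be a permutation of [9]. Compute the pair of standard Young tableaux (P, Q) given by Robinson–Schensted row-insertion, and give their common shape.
P = [1, 2, 3, 5, 9] / [4, 6, 7] / [8];  Q = [1, 3, 5, 7, 9] / [2, 4, 8] / [6];  common shape = (5, 3, 1)

Row-insert the values π_1, π_2, … into P one at a time, bumping the leftmost entry strictly greater than the inserted value down to the next row. The recording tableau Q records, in position (i, j), the step at which that cell was added to P.
  Insert 4 (step 1): P = [4];  Q = [1]
  Insert 1 (step 2): P = [1] / [4];  Q = [1] / [2]
  Insert 8 (step 3): P = [1, 8] / [4];  Q = [1, 3] / [2]
  Insert 2 (step 4): P = [1, 2] / [4, 8];  Q = [1, 3] / [2, 4]
  Insert 6 (step 5): P = [1, 2, 6] / [4, 8];  Q = [1, 3, 5] / [2, 4]
  Insert 3 (step 6): P = [1, 2, 3] / [4, 6] / [8];  Q = [1, 3, 5] / [2, 4] / [6]
  Insert 7 (step 7): P = [1, 2, 3, 7] / [4, 6] / [8];  Q = [1, 3, 5, 7] / [2, 4] / [6]
  Insert 5 (step 8): P = [1, 2, 3, 5] / [4, 6, 7] / [8];  Q = [1, 3, 5, 7] / [2, 4, 8] / [6]
  Insert 9 (step 9): P = [1, 2, 3, 5, 9] / [4, 6, 7] / [8];  Q = [1, 3, 5, 7, 9] / [2, 4, 8] / [6]
Final shape: (5, 3, 1).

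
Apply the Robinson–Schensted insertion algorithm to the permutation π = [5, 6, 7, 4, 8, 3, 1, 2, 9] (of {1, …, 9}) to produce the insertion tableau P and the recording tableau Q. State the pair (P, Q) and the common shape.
P = [1, 2, 7, 8, 9] / [3, 6] / [4] / [5];  Q = [1, 2, 3, 5, 9] / [4, 8] / [6] / [7];  common shape = (5, 2, 1, 1)

Row-insert the values π_1, π_2, … into P one at a time, bumping the leftmost entry strictly greater than the inserted value down to the next row. The recording tableau Q records, in position (i, j), the step at which that cell was added to P.
  Insert 5 (step 1): P = [5];  Q = [1]
  Insert 6 (step 2): P = [5, 6];  Q = [1, 2]
  Insert 7 (step 3): P = [5, 6, 7];  Q = [1, 2, 3]
  Insert 4 (step 4): P = [4, 6, 7] / [5];  Q = [1, 2, 3] / [4]
  Insert 8 (step 5): P = [4, 6, 7, 8] / [5];  Q = [1, 2, 3, 5] / [4]
  Insert 3 (step 6): P = [3, 6, 7, 8] / [4] / [5];  Q = [1, 2, 3, 5] / [4] / [6]
  Insert 1 (step 7): P = [1, 6, 7, 8] / [3] / [4] / [5];  Q = [1, 2, 3, 5] / [4] / [6] / [7]
  Insert 2 (step 8): P = [1, 2, 7, 8] / [3, 6] / [4] / [5];  Q = [1, 2, 3, 5] / [4, 8] / [6] / [7]
  Insert 9 (step 9): P = [1, 2, 7, 8, 9] / [3, 6] / [4] / [5];  Q = [1, 2, 3, 5, 9] / [4, 8] / [6] / [7]
Final shape: (5, 2, 1, 1).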